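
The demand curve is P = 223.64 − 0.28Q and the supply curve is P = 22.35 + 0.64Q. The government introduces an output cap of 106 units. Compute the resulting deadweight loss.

5852.29

Competitive equilibrium: 223.64 − 0.28Q = 22.35 + 0.64Q → Q* = 218.7935, P* = 162.3778.
At Q = 106: demand price = 223.64 − 0.28·106 = 193.96; supply price = 22.35 + 0.64·106 = 90.19.
ΔQ = 218.7935 − 106 = 112.7935; wedge = 193.96 − 90.19 = 103.77.
DWL = ½ × 112.7935 × 103.77 = 5852.29.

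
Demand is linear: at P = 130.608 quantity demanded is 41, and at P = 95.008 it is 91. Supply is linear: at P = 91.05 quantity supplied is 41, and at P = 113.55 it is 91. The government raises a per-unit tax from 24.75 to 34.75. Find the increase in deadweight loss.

256.02

Demand slope = (95.008 − 130.608)/(91 − 41) = −0.712, so P = 159.8 − 0.712Q.
Supply slope = (113.55 − 91.05)/(91 − 41) = 0.45, so P = 72.6 + 0.45Q.
Competitive equilibrium: 159.8 − 0.712Q = 72.6 + 0.45Q → Q* = 75.043, P* = 106.3694.
For a per-unit tax t: ΔQ = t/1.162, so DWL = ½·t·(t/1.162) = t²/2.324.
At t = 24.75: DWL = 263.581. At t = 34.75: DWL = 519.605.
Increase = 519.605 − 263.581 = 256.02.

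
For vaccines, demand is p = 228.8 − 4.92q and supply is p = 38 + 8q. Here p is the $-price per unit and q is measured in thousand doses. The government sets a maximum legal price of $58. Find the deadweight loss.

Competitive equilibrium: 228.8 − 4.92q = 38 + 8q → q* = 14.7678, p* = 156.1424.
At the ceiling p = 58, quantity supplied = (58 − 38)/8 = 2.5.
Willingness to pay at q' = 2.5: 228.8 − 4.92·2.5 = 216.5.
Δq = 14.7678 − 2.5 = 12.2678; wedge = 216.5 − 58 = 158.5.
Welfare loss = ½ × 12.2678 × 158.5 = $972.22 thousand.

$972.22 thousand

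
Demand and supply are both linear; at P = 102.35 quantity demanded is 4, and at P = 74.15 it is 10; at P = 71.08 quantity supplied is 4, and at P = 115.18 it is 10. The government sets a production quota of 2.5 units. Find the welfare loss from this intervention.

Demand slope = (74.15 − 102.35)/(10 − 4) = −4.7, so P = 121.15 − 4.7Q.
Supply slope = (115.18 − 71.08)/(10 − 4) = 7.35, so P = 41.68 + 7.35Q.
Competitive equilibrium: 121.15 − 4.7Q = 41.68 + 7.35Q → Q* = 6.595, P* = 90.1534.
At Q = 2.5: demand price = 121.15 − 4.7·2.5 = 109.4; supply price = 41.68 + 7.35·2.5 = 60.055.
ΔQ = 6.595 − 2.5 = 4.095; wedge = 109.4 − 60.055 = 49.345.
Welfare loss = ½ × 4.095 × 49.345 = 101.03.

101.03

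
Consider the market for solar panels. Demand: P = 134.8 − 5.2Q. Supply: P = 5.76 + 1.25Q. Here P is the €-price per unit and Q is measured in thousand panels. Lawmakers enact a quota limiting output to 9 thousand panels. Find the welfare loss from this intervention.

€390.67 thousand

Competitive equilibrium: 134.8 − 5.2Q = 5.76 + 1.25Q → Q* = 20.0062, P* = 30.7678.
At Q = 9: demand price = 134.8 − 5.2·9 = 88; supply price = 5.76 + 1.25·9 = 17.01.
ΔQ = 20.0062 − 9 = 11.0062; wedge = 88 − 17.01 = 70.99.
Welfare loss = ½ × 11.0062 × 70.99 = €390.67 thousand.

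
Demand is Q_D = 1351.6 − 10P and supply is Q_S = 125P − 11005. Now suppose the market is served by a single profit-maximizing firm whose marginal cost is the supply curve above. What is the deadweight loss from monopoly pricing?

2375.91

In inverse form: demand P = 135.16 − 0.1Q, supply P = 88.04 + 0.008Q.
Competitive equilibrium: 135.16 − 0.1Q = 88.04 + 0.008Q → Q* = 436.2963, P* = 91.53037.
Marginal revenue: MR = 135.16 − 0.2Q. Set MR = MC: 135.16 − 0.2Q = 88.04 + 0.008Q → Q_m = 226.53846.
Price P_m = 135.16 − 0.1·226.53846 = 112.50615; MC(Q_m) = 88.04 + 0.008·226.53846 = 89.85231.
Competitive Q* = 436.2963, so ΔQ = 209.75784; wedge = 112.50615 − 89.85231 = 22.65384.
DWL = ½ × 209.75784 × 22.65384 = 2375.91.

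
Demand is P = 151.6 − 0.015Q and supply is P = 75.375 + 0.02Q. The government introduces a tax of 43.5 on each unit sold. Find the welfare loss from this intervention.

Competitive equilibrium: 151.6 − 0.015Q = 75.375 + 0.02Q → Q* = 2177.8571, P* = 118.9321.
With the tax, the buyer price exceeds the seller price by 43.5: (151.6 − 0.015Q) − (75.375 + 0.02Q) = 43.5 → Q' = 935.
ΔQ = 2177.8571 − 935 = 1242.8571; the wedge equals the tax, 43.5.
Welfare loss = ½ × 1242.8571 × 43.5 = 27032.14.

27032.14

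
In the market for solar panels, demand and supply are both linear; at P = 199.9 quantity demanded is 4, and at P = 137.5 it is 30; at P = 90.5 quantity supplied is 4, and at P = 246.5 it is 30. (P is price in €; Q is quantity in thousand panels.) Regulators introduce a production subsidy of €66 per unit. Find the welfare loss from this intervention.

Demand slope = (137.5 − 199.9)/(30 − 4) = −2.4, so P = 209.5 − 2.4Q.
Supply slope = (246.5 − 90.5)/(30 − 4) = 6, so P = 66.5 + 6Q.
Competitive equilibrium: 209.5 − 2.4Q = 66.5 + 6Q → Q* = 17.0238, P* = 168.6429.
The subsidy lowers effective supply by 66: P = 0.5 + 6Q.
New quantity: 209.5 − 2.4Q = 0.5 + 6Q → Q' = 24.881.
Overproduction ΔQ = 24.881 − 17.0238 = 7.8572; wedge = subsidy = 66.
Deadweight loss = ½ × 7.8572 × 66 = €259.29 thousand.

€259.29 thousand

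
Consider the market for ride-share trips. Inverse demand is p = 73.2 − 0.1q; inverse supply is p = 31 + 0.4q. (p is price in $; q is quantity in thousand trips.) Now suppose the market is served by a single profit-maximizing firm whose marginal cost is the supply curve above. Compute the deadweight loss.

Competitive equilibrium: 73.2 − 0.1q = 31 + 0.4q → q* = 84.4, p* = 64.76.
Marginal revenue: MR = 73.2 − 0.2q. Set MR = MC: 73.2 − 0.2q = 31 + 0.4q → q_m = 70.3333.
Price p_m = 73.2 − 0.1·70.3333 = 66.1667; MC(q_m) = 31 + 0.4·70.3333 = 59.1333.
Competitive q* = 84.4, so Δq = 14.0667; wedge = 66.1667 − 59.1333 = 7.0334.
Welfare loss = ½ × 14.0667 × 7.0334 = $49.47 thousand.

$49.47 thousand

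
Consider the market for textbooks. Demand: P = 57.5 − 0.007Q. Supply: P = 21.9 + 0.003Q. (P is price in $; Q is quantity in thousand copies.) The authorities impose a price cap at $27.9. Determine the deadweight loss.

Competitive equilibrium: 57.5 − 0.007Q = 21.9 + 0.003Q → Q* = 3560, P* = 32.58.
At the ceiling P = 27.9, quantity supplied = (27.9 − 21.9)/0.003 = 2000.
Willingness to pay at Q' = 2000: 57.5 − 0.007·2000 = 43.5.
ΔQ = 3560 − 2000 = 1560; wedge = 43.5 − 27.9 = 15.6.
DWL = ½ × 1560 × 15.6 = $12168 thousand.

$12168 thousand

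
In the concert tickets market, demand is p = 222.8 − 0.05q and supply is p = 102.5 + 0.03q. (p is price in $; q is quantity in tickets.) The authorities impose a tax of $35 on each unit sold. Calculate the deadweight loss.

$7656.25

Competitive equilibrium: 222.8 − 0.05q = 102.5 + 0.03q → q* = 1503.75, p* = 147.6125.
With the tax, the buyer price exceeds the seller price by 35: (222.8 − 0.05q) − (102.5 + 0.03q) = 35 → q' = 1066.25.
Δq = 1503.75 − 1066.25 = 437.5; the wedge equals the tax, 35.
The triangle = ½ × 437.5 × 35 = $7656.25.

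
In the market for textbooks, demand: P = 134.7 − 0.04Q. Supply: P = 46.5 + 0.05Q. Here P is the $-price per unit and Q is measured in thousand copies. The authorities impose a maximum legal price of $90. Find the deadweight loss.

$544.50 thousand

Competitive equilibrium: 134.7 − 0.04Q = 46.5 + 0.05Q → Q* = 980, P* = 95.5.
At the ceiling P = 90, quantity supplied = (90 − 46.5)/0.05 = 870.
Willingness to pay at Q' = 870: 134.7 − 0.04·870 = 99.9.
ΔQ = 980 − 870 = 110; wedge = 99.9 − 90 = 9.9.
The triangle = ½ × 110 × 9.9 = $544.50 thousand.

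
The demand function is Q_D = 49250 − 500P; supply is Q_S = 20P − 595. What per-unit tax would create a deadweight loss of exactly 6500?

In inverse form: demand P = 98.5 − 0.002Q, supply P = 29.75 + 0.05Q.
Competitive equilibrium: 98.5 − 0.002Q = 29.75 + 0.05Q → Q* = 1322.1154, P* = 95.8558.
A tax t gives ΔQ = t/0.052 and wedge t, so DWL = t²/0.104.
t²/0.104 = 6500 → t² = 676 → t = 26.

26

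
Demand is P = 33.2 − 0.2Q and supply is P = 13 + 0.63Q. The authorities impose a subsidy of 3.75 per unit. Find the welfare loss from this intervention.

Competitive equilibrium: 33.2 − 0.2Q = 13 + 0.63Q → Q* = 24.3373, P* = 28.3325.
The subsidy lowers effective supply by 3.75: P = 9.25 + 0.63Q.
New quantity: 33.2 − 0.2Q = 9.25 + 0.63Q → Q' = 28.8554.
Overproduction ΔQ = 28.8554 − 24.3373 = 4.5181; wedge = subsidy = 3.75.
Deadweight loss = ½ × 4.5181 × 3.75 = 8.47.

8.47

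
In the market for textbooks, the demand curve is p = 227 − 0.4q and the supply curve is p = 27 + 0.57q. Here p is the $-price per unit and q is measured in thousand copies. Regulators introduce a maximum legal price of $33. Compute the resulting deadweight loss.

Competitive equilibrium: 227 − 0.4q = 27 + 0.57q → q* = 206.18557, p* = 144.52577.
At the ceiling p = 33, quantity supplied = (33 − 27)/0.57 = 10.52632.
Willingness to pay at q' = 10.52632: 227 − 0.4·10.52632 = 222.78947.
Δq = 206.18557 − 10.52632 = 195.65925; wedge = 222.78947 − 33 = 189.78947.
The triangle = ½ × 195.65925 × 189.78947 = $18567.03 thousand.

$18567.03 thousand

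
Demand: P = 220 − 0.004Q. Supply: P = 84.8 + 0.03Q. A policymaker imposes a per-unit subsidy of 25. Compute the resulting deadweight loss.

9191.18

Competitive equilibrium: 220 − 0.004Q = 84.8 + 0.03Q → Q* = 3976.4706, P* = 204.0941.
The subsidy lowers effective supply by 25: P = 59.8 + 0.03Q.
New quantity: 220 − 0.004Q = 59.8 + 0.03Q → Q' = 4711.7647.
Overproduction ΔQ = 4711.7647 − 3976.4706 = 735.2941; wedge = subsidy = 25.
DWL = ½ × 735.2941 × 25 = 9191.18.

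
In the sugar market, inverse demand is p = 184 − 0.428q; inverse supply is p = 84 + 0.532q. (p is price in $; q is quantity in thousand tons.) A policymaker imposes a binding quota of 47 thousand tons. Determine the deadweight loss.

$1568.65 thousand

Competitive equilibrium: 184 − 0.428q = 84 + 0.532q → q* = 104.1667, p* = 139.4167.
At q = 47: demand price = 184 − 0.428·47 = 163.884; supply price = 84 + 0.532·47 = 109.004.
Δq = 104.1667 − 47 = 57.1667; wedge = 163.884 − 109.004 = 54.88.
Welfare loss = ½ × 57.1667 × 54.88 = $1568.65 thousand.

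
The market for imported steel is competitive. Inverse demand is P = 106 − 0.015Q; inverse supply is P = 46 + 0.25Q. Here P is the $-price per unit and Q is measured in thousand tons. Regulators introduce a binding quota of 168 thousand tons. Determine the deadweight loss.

Competitive equilibrium: 106 − 0.015Q = 46 + 0.25Q → Q* = 226.4151, P* = 102.6038.
At Q = 168: demand price = 106 − 0.015·168 = 103.48; supply price = 46 + 0.25·168 = 88.
ΔQ = 226.4151 − 168 = 58.4151; wedge = 103.48 − 88 = 15.48.
Welfare loss = ½ × 58.4151 × 15.48 = $452.13 thousand.

$452.13 thousand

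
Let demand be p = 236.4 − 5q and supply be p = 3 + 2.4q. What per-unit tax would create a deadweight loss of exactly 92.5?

37

Competitive equilibrium: 236.4 − 5q = 3 + 2.4q → q* = 31.5405, p* = 78.6973.
A tax t gives Δq = t/7.4 and wedge t, so DWL = t²/14.8.
t²/14.8 = 92.5 → t² = 1369 → t = 37.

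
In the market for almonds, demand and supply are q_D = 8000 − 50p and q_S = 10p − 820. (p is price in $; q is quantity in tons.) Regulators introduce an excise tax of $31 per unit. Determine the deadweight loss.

In inverse form: demand p = 160 − 0.02q, supply p = 82 + 0.1q.
Competitive equilibrium: 160 − 0.02q = 82 + 0.1q → q* = 650, p* = 147.
With the tax, the buyer price exceeds the seller price by 31: (160 − 0.02q) − (82 + 0.1q) = 31 → q' = 391.6667.
Δq = 650 − 391.6667 = 258.3333; the wedge equals the tax, 31.
The triangle = ½ × 258.3333 × 31 = $4004.17.

$4004.17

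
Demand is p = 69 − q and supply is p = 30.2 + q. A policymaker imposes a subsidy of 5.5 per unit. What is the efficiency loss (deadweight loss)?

Competitive equilibrium: 69 − q = 30.2 + q → q* = 19.4, p* = 49.6.
The subsidy lowers effective supply by 5.5: p = 24.7 + q.
New quantity: 69 − q = 24.7 + q → q' = 22.15.
Overproduction Δq = 22.15 − 19.4 = 2.75; wedge = subsidy = 5.5.
Deadweight loss = ½ × 2.75 × 5.5 = 7.56.

7.56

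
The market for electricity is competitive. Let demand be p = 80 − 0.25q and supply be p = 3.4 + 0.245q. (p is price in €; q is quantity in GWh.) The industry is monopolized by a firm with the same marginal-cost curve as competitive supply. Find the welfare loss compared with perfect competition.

€667.41

Competitive equilibrium: 80 − 0.25q = 3.4 + 0.245q → q* = 154.7475, p* = 41.3131.
Marginal revenue: MR = 80 − 0.5q. Set MR = MC: 80 − 0.5q = 3.4 + 0.245q → q_m = 102.8188.
Price p_m = 80 − 0.25·102.8188 = 54.2953; MC(q_m) = 3.4 + 0.245·102.8188 = 28.5906.
Competitive q* = 154.7475, so Δq = 51.9287; wedge = 54.2953 − 28.5906 = 25.7047.
DWL = ½ × 51.9287 × 25.7047 = €667.41.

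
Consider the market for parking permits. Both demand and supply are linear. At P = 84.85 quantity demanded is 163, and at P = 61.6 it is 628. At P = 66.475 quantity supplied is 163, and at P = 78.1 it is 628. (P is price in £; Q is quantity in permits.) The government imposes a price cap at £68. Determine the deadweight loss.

Demand slope = (61.6 − 84.85)/(628 − 163) = −0.05, so P = 93 − 0.05Q.
Supply slope = (78.1 − 66.475)/(628 − 163) = 0.025, so P = 62.4 + 0.025Q.
Competitive equilibrium: 93 − 0.05Q = 62.4 + 0.025Q → Q* = 408, P* = 72.6.
At the ceiling P = 68, quantity supplied = (68 − 62.4)/0.025 = 224.
Willingness to pay at Q' = 224: 93 − 0.05·224 = 81.8.
ΔQ = 408 − 224 = 184; wedge = 81.8 − 68 = 13.8.
The triangle = ½ × 184 × 13.8 = £1269.60.

£1269.60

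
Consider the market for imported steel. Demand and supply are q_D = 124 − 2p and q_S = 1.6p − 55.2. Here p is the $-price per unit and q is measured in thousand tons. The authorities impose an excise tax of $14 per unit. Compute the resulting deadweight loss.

$87.11 thousand

In inverse form: demand p = 62 − 0.5q, supply p = 34.5 + 0.625q.
Competitive equilibrium: 62 − 0.5q = 34.5 + 0.625q → q* = 24.4444, p* = 49.7778.
With the tax, the buyer price exceeds the seller price by 14: (62 − 0.5q) − (34.5 + 0.625q) = 14 → q' = 12.
Δq = 24.4444 − 12 = 12.4444; the wedge equals the tax, 14.
Deadweight loss = ½ × 12.4444 × 14 = $87.11 thousand.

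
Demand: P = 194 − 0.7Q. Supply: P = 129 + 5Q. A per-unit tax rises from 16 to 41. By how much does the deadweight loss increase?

Competitive equilibrium: 194 − 0.7Q = 129 + 5Q → Q* = 11.4035, P* = 186.0175.
For a per-unit tax t: ΔQ = t/5.7, so DWL = ½·t·(t/5.7) = t²/11.4.
At t = 16: DWL = 22.456. At t = 41: DWL = 147.456.
Increase = 147.456 − 22.456 = 125.

125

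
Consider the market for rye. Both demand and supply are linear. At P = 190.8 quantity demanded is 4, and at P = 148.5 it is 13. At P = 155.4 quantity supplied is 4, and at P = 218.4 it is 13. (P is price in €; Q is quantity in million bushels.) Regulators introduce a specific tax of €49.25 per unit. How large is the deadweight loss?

€103.66 million

Demand slope = (148.5 − 190.8)/(13 − 4) = −4.7, so P = 209.6 − 4.7Q.
Supply slope = (218.4 − 155.4)/(13 − 4) = 7, so P = 127.4 + 7Q.
Competitive equilibrium: 209.6 − 4.7Q = 127.4 + 7Q → Q* = 7.0256, P* = 176.5795.
With the tax, the buyer price exceeds the seller price by 49.25: (209.6 − 4.7Q) − (127.4 + 7Q) = 49.25 → Q' = 2.8162.
ΔQ = 7.0256 − 2.8162 = 4.2094; the wedge equals the tax, 49.25.
DWL = ½ × 4.2094 × 49.25 = €103.66 million.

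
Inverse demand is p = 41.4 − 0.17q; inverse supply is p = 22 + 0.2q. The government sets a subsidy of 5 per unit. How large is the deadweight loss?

Competitive equilibrium: 41.4 − 0.17q = 22 + 0.2q → q* = 52.4324, p* = 32.4865.
The subsidy lowers effective supply by 5: p = 17 + 0.2q.
New quantity: 41.4 − 0.17q = 17 + 0.2q → q' = 65.9459.
Overproduction Δq = 65.9459 − 52.4324 = 13.5135; wedge = subsidy = 5.
Deadweight loss = ½ × 13.5135 × 5 = 33.78.

33.78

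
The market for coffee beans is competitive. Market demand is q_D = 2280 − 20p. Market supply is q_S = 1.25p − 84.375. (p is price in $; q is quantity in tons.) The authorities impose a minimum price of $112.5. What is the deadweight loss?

In inverse form: demand p = 114 − 0.05q, supply p = 67.5 + 0.8q.
Competitive equilibrium: 114 − 0.05q = 67.5 + 0.8q → q* = 54.7059, p* = 111.2647.
At the floor p = 112.5, quantity demanded = (114 − 112.5)/0.05 = 30.
Sellers' marginal cost at q' = 30: 67.5 + 0.8·30 = 91.5.
Δq = 54.7059 − 30 = 24.7059; wedge = 112.5 − 91.5 = 21.
Deadweight loss = ½ × 24.7059 × 21 = $259.41.

$259.41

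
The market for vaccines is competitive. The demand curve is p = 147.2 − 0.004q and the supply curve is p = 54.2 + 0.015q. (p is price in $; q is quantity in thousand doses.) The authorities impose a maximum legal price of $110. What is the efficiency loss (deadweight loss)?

Competitive equilibrium: 147.2 − 0.004q = 54.2 + 0.015q → q* = 4894.7368, p* = 127.6211.
At the ceiling p = 110, quantity supplied = (110 − 54.2)/0.015 = 3720.
Willingness to pay at q' = 3720: 147.2 − 0.004·3720 = 132.32.
Δq = 4894.7368 − 3720 = 1174.7368; wedge = 132.32 − 110 = 22.32.
DWL = ½ × 1174.7368 × 22.32 = $13110.06 thousand.

$13110.06 thousand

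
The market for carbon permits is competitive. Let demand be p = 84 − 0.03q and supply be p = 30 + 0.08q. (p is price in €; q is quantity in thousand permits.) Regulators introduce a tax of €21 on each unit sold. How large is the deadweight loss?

Competitive equilibrium: 84 − 0.03q = 30 + 0.08q → q* = 490.9091, p* = 69.2727.
With the tax, the buyer price exceeds the seller price by 21: (84 − 0.03q) − (30 + 0.08q) = 21 → q' = 300.
Δq = 490.9091 − 300 = 190.9091; the wedge equals the tax, 21.
The triangle = ½ × 190.9091 × 21 = €2004.55 thousand.

€2004.55 thousand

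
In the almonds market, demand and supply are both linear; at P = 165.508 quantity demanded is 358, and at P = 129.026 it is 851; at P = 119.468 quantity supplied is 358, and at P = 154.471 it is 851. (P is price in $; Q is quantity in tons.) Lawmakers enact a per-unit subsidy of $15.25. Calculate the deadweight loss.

Demand slope = (129.026 − 165.508)/(851 − 358) = −0.074, so P = 192 − 0.074Q.
Supply slope = (154.471 − 119.468)/(851 − 358) = 0.071, so P = 94.05 + 0.071Q.
Competitive equilibrium: 192 − 0.074Q = 94.05 + 0.071Q → Q* = 675.5172, P* = 142.0117.
The subsidy lowers effective supply by 15.25: P = 78.8 + 0.071Q.
New quantity: 192 − 0.074Q = 78.8 + 0.071Q → Q' = 780.6897.
Overproduction ΔQ = 780.6897 − 675.5172 = 105.1725; wedge = subsidy = 15.25.
Deadweight loss = ½ × 105.1725 × 15.25 = $801.94.

$801.94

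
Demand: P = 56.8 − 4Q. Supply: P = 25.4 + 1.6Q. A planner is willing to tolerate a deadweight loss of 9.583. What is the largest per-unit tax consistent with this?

10.36

Competitive equilibrium: 56.8 − 4Q = 25.4 + 1.6Q → Q* = 5.6071, P* = 34.3714.
A tax t gives ΔQ = t/5.6 and wedge t, so DWL = t²/11.2.
t²/11.2 = 9.583 → t² = 107.3296 → t = 10.36.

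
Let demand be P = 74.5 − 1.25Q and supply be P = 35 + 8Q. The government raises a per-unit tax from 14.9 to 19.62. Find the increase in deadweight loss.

8.81

Competitive equilibrium: 74.5 − 1.25Q = 35 + 8Q → Q* = 4.2703, P* = 69.1622.
For a per-unit tax t: ΔQ = t/9.25, so DWL = ½·t·(t/9.25) = t²/18.5.
At t = 14.9: DWL = 12.001. At t = 19.62: DWL = 20.808.
Increase = 20.808 − 12.001 = 8.81.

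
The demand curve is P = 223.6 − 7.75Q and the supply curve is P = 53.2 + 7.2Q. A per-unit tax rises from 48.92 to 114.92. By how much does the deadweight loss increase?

361.65

Competitive equilibrium: 223.6 − 7.75Q = 53.2 + 7.2Q → Q* = 11.398, P* = 135.2656.
For a per-unit tax t: ΔQ = t/14.95, so DWL = ½·t·(t/14.95) = t²/29.9.
At t = 48.92: DWL = 80.039. At t = 114.92: DWL = 441.693.
Increase = 441.693 − 80.039 = 361.65.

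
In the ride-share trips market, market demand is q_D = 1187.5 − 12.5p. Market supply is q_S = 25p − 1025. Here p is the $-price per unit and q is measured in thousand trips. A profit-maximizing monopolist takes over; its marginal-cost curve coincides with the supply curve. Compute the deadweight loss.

In inverse form: demand p = 95 − 0.08q, supply p = 41 + 0.04q.
Competitive equilibrium: 95 − 0.08q = 41 + 0.04q → q* = 450, p* = 59.
Marginal revenue: MR = 95 − 0.16q. Set MR = MC: 95 − 0.16q = 41 + 0.04q → q_m = 270.
Price p_m = 95 − 0.08·270 = 73.4; MC(q_m) = 41 + 0.04·270 = 51.8.
Competitive q* = 450, so Δq = 180; wedge = 73.4 − 51.8 = 21.6.
Welfare loss = ½ × 180 × 21.6 = $1944 thousand.

$1944 thousand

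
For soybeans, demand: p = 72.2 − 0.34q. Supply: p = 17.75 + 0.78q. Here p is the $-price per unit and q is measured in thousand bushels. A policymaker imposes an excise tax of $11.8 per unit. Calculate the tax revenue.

$449.35 thousand

Competitive equilibrium: 72.2 − 0.34q = 17.75 + 0.78q → q* = 48.6161, p* = 55.6705.
With the tax, the buyer price exceeds the seller price by 11.8: (72.2 − 0.34q) − (17.75 + 0.78q) = 11.8 → q' = 38.0804.
Tax revenue = 11.8 × 38.0804 = $449.35 thousand.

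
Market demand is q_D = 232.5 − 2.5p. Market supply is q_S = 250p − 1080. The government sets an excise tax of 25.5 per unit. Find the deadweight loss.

In inverse form: demand p = 93 − 0.4q, supply p = 4.32 + 0.004q.
Competitive equilibrium: 93 − 0.4q = 4.32 + 0.004q → q* = 219.50495, p* = 5.19802.
With the tax, the buyer price exceeds the seller price by 25.5: (93 − 0.4q) − (4.32 + 0.004q) = 25.5 → q' = 156.38614.
Δq = 219.50495 − 156.38614 = 63.11881; the wedge equals the tax, 25.5.
DWL = ½ × 63.11881 × 25.5 = 804.76.

804.76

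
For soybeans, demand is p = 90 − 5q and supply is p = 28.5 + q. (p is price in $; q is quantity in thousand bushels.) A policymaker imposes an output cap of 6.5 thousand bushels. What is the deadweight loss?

$42.19 thousand

Competitive equilibrium: 90 − 5q = 28.5 + q → q* = 10.25, p* = 38.75.
At q = 6.5: demand price = 90 − 5·6.5 = 57.5; supply price = 28.5 + 1·6.5 = 35.
Δq = 10.25 − 6.5 = 3.75; wedge = 57.5 − 35 = 22.5.
Deadweight loss = ½ × 3.75 × 22.5 = $42.19 thousand.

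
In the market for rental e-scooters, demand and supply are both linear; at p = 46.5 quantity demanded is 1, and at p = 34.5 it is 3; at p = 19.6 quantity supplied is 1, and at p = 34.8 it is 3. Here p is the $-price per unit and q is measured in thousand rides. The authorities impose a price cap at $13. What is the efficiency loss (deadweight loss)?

Demand slope = (34.5 − 46.5)/(3 − 1) = −6, so p = 52.5 − 6q.
Supply slope = (34.8 − 19.6)/(3 − 1) = 7.6, so p = 12 + 7.6q.
Competitive equilibrium: 52.5 − 6q = 12 + 7.6q → q* = 2.9779, p* = 34.6324.
At the ceiling p = 13, quantity supplied = (13 − 12)/7.6 = 0.1316.
Willingness to pay at q' = 0.1316: 52.5 − 6·0.1316 = 51.7104.
Δq = 2.9779 − 0.1316 = 2.8463; wedge = 51.7104 − 13 = 38.7104.
The triangle = ½ × 2.8463 × 38.7104 = $55.09 thousand.

$55.09 thousand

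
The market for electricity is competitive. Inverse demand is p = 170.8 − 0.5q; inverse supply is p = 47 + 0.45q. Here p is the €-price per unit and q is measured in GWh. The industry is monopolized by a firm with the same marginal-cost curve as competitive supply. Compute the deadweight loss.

Competitive equilibrium: 170.8 − 0.5q = 47 + 0.45q → q* = 130.3158, p* = 105.6421.
Marginal revenue: MR = 170.8 − q. Set MR = MC: 170.8 − q = 47 + 0.45q → q_m = 85.3793.
Price p_m = 170.8 − 0.5·85.3793 = 128.1104; MC(q_m) = 47 + 0.45·85.3793 = 85.4207.
Competitive q* = 130.3158, so Δq = 44.9365; wedge = 128.1104 − 85.4207 = 42.6897.
DWL = ½ × 44.9365 × 42.6897 = €959.16.

€959.16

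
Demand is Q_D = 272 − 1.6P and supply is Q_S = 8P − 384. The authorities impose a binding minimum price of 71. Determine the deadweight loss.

In inverse form: demand P = 170 − 0.625Q, supply P = 48 + 0.125Q.
Competitive equilibrium: 170 − 0.625Q = 48 + 0.125Q → Q* = 162.6667, P* = 68.3333.
At the floor P = 71, quantity demanded = (170 − 71)/0.625 = 158.4.
Sellers' marginal cost at Q' = 158.4: 48 + 0.125·158.4 = 67.8.
ΔQ = 162.6667 − 158.4 = 4.2667; wedge = 71 − 67.8 = 3.2.
The triangle = ½ × 4.2667 × 3.2 = 6.83.

6.83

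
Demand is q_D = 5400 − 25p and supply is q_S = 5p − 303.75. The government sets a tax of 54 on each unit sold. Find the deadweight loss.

6075

In inverse form: demand p = 216 − 0.04q, supply p = 60.75 + 0.2q.
Competitive equilibrium: 216 − 0.04q = 60.75 + 0.2q → q* = 646.875, p* = 190.125.
With the tax, the buyer price exceeds the seller price by 54: (216 − 0.04q) − (60.75 + 0.2q) = 54 → q' = 421.875.
Δq = 646.875 − 421.875 = 225; the wedge equals the tax, 54.
DWL = ½ × 225 × 54 = 6075.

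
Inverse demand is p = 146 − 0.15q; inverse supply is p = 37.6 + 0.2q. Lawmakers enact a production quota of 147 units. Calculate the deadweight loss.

Competitive equilibrium: 146 − 0.15q = 37.6 + 0.2q → q* = 309.7143, p* = 99.5429.
At q = 147: demand price = 146 − 0.15·147 = 123.95; supply price = 37.6 + 0.2·147 = 67.
Δq = 309.7143 − 147 = 162.7143; wedge = 123.95 − 67 = 56.95.
The triangle = ½ × 162.7143 × 56.95 = 4633.29.

4633.29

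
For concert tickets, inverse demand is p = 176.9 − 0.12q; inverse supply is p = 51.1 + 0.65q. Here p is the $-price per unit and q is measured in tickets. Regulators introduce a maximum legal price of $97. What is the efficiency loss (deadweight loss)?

$3312.79

Competitive equilibrium: 176.9 − 0.12q = 51.1 + 0.65q → q* = 163.3766, p* = 157.2948.
At the ceiling p = 97, quantity supplied = (97 − 51.1)/0.65 = 70.6154.
Willingness to pay at q' = 70.6154: 176.9 − 0.12·70.6154 = 168.4262.
Δq = 163.3766 − 70.6154 = 92.7612; wedge = 168.4262 − 97 = 71.4262.
DWL = ½ × 92.7612 × 71.4262 = $3312.79.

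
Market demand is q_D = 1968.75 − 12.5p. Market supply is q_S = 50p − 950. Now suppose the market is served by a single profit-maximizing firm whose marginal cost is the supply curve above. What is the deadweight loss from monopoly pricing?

18945.43

In inverse form: demand p = 157.5 − 0.08q, supply p = 19 + 0.02q.
Competitive equilibrium: 157.5 − 0.08q = 19 + 0.02q → q* = 1385, p* = 46.7.
Marginal revenue: MR = 157.5 − 0.16q. Set MR = MC: 157.5 − 0.16q = 19 + 0.02q → q_m = 769.44444.
Price p_m = 157.5 − 0.08·769.44444 = 95.94444; MC(q_m) = 19 + 0.02·769.44444 = 34.38889.
Competitive q* = 1385, so Δq = 615.55556; wedge = 95.94444 − 34.38889 = 61.55555.
Welfare loss = ½ × 615.55556 × 61.55555 = 18945.43.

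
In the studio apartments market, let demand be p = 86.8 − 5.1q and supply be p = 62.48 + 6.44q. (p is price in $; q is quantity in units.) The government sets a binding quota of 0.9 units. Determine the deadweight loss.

$8.41

Competitive equilibrium: 86.8 − 5.1q = 62.48 + 6.44q → q* = 2.1075, p* = 76.052.
At q = 0.9: demand price = 86.8 − 5.1·0.9 = 82.21; supply price = 62.48 + 6.44·0.9 = 68.276.
Δq = 2.1075 − 0.9 = 1.2075; wedge = 82.21 − 68.276 = 13.934.
Welfare loss = ½ × 1.2075 × 13.934 = $8.41.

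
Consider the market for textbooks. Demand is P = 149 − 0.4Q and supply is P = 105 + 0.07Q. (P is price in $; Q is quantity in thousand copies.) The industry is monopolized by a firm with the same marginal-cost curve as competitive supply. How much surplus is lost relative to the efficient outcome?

Competitive equilibrium: 149 − 0.4Q = 105 + 0.07Q → Q* = 93.617, P* = 111.5532.
Marginal revenue: MR = 149 − 0.8Q. Set MR = MC: 149 − 0.8Q = 105 + 0.07Q → Q_m = 50.5747.
Price P_m = 149 − 0.4·50.5747 = 128.7701; MC(Q_m) = 105 + 0.07·50.5747 = 108.5402.
Competitive Q* = 93.617, so ΔQ = 43.0423; wedge = 128.7701 − 108.5402 = 20.2299.
Deadweight loss = ½ × 43.0423 × 20.2299 = $435.37 thousand.

$435.37 thousand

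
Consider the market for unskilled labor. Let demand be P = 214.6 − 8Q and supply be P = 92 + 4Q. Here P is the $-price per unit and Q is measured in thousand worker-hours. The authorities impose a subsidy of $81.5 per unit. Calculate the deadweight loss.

$276.76 thousand

Competitive equilibrium: 214.6 − 8Q = 92 + 4Q → Q* = 10.2167, P* = 132.8667.
The subsidy lowers effective supply by 81.5: P = 10.5 + 4Q.
New quantity: 214.6 − 8Q = 10.5 + 4Q → Q' = 17.0083.
Overproduction ΔQ = 17.0083 − 10.2167 = 6.7916; wedge = subsidy = 81.5.
Deadweight loss = ½ × 6.7916 × 81.5 = $276.76 thousand.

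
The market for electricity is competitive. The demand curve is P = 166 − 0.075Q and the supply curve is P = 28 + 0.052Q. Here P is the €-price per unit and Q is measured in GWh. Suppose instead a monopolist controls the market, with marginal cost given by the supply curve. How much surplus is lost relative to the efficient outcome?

€10335.80

Competitive equilibrium: 166 − 0.075Q = 28 + 0.052Q → Q* = 1086.6142, P* = 84.5039.
Marginal revenue: MR = 166 − 0.15Q. Set MR = MC: 166 − 0.15Q = 28 + 0.052Q → Q_m = 683.1683.
Price P_m = 166 − 0.075·683.1683 = 114.7624; MC(Q_m) = 28 + 0.052·683.1683 = 63.5248.
Competitive Q* = 1086.6142, so ΔQ = 403.4459; wedge = 114.7624 − 63.5248 = 51.2376.
DWL = ½ × 403.4459 × 51.2376 = €10335.80.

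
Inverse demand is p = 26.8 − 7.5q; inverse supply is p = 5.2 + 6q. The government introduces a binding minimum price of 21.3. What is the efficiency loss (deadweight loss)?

5.07

Competitive equilibrium: 26.8 − 7.5q = 5.2 + 6q → q* = 1.6, p* = 14.8.
At the floor p = 21.3, quantity demanded = (26.8 − 21.3)/7.5 = 0.7333.
Sellers' marginal cost at q' = 0.7333: 5.2 + 6·0.7333 = 9.5998.
Δq = 1.6 − 0.7333 = 0.8667; wedge = 21.3 − 9.5998 = 11.7002.
The triangle = ½ × 0.8667 × 11.7002 = 5.07.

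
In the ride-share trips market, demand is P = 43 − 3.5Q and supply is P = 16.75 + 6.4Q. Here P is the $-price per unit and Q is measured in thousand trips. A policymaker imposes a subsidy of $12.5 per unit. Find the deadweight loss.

$7.89 thousand

Competitive equilibrium: 43 − 3.5Q = 16.75 + 6.4Q → Q* = 2.6515, P* = 33.7197.
The subsidy lowers effective supply by 12.5: P = 4.25 + 6.4Q.
New quantity: 43 − 3.5Q = 4.25 + 6.4Q → Q' = 3.9141.
Overproduction ΔQ = 3.9141 − 2.6515 = 1.2626; wedge = subsidy = 12.5.
DWL = ½ × 1.2626 × 12.5 = $7.89 thousand.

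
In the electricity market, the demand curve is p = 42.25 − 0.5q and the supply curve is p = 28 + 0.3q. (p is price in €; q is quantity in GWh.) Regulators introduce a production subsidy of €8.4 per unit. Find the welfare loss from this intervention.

Competitive equilibrium: 42.25 − 0.5q = 28 + 0.3q → q* = 17.8125, p* = 33.3438.
The subsidy lowers effective supply by 8.4: p = 19.6 + 0.3q.
New quantity: 42.25 − 0.5q = 19.6 + 0.3q → q' = 28.3125.
Overproduction Δq = 28.3125 − 17.8125 = 10.5; wedge = subsidy = 8.4.
DWL = ½ × 10.5 × 8.4 = €44.10.

€44.10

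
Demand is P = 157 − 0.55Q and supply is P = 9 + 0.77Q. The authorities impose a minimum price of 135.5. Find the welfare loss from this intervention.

Competitive equilibrium: 157 − 0.55Q = 9 + 0.77Q → Q* = 112.1212, P* = 95.3333.
At the floor P = 135.5, quantity demanded = (157 − 135.5)/0.55 = 39.0909.
Sellers' marginal cost at Q' = 39.0909: 9 + 0.77·39.0909 = 39.1.
ΔQ = 112.1212 − 39.0909 = 73.0303; wedge = 135.5 − 39.1 = 96.4.
Deadweight loss = ½ × 73.0303 × 96.4 = 3520.06.

3520.06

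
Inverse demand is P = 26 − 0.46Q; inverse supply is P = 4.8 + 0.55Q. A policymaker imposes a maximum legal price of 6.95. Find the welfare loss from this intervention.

147.34

Competitive equilibrium: 26 − 0.46Q = 4.8 + 0.55Q → Q* = 20.9901, P* = 16.3446.
At the ceiling P = 6.95, quantity supplied = (6.95 − 4.8)/0.55 = 3.9091.
Willingness to pay at Q' = 3.9091: 26 − 0.46·3.9091 = 24.2018.
ΔQ = 20.9901 − 3.9091 = 17.081; wedge = 24.2018 − 6.95 = 17.2518.
DWL = ½ × 17.081 × 17.2518 = 147.34.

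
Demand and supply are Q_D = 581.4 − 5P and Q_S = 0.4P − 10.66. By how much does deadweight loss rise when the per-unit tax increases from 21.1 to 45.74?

In inverse form: demand P = 116.28 − 0.2Q, supply P = 26.65 + 2.5Q.
Competitive equilibrium: 116.28 − 0.2Q = 26.65 + 2.5Q → Q* = 33.1963, P* = 109.6407.
For a per-unit tax t: ΔQ = t/2.7, so DWL = ½·t·(t/2.7) = t²/5.4.
At t = 21.1: DWL = 82.446. At t = 45.74: DWL = 387.435.
Increase = 387.435 − 82.446 = 304.99.

304.99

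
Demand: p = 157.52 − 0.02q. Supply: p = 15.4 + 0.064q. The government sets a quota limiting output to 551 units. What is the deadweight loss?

Competitive equilibrium: 157.52 − 0.02q = 15.4 + 0.064q → q* = 1691.90476, p* = 123.6819.
At q = 551: demand price = 157.52 − 0.02·551 = 146.5; supply price = 15.4 + 0.064·551 = 50.664.
Δq = 1691.90476 − 551 = 1140.90476; wedge = 146.5 − 50.664 = 95.836.
Deadweight loss = ½ × 1140.90476 × 95.836 = 54669.87.

54669.87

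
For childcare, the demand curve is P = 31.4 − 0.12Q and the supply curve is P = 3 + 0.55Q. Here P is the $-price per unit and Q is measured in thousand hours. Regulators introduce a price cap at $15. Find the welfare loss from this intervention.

Competitive equilibrium: 31.4 − 0.12Q = 3 + 0.55Q → Q* = 42.3881, P* = 26.3134.
At the ceiling P = 15, quantity supplied = (15 − 3)/0.55 = 21.8182.
Willingness to pay at Q' = 21.8182: 31.4 − 0.12·21.8182 = 28.7818.
ΔQ = 42.3881 − 21.8182 = 20.5699; wedge = 28.7818 − 15 = 13.7818.
DWL = ½ × 20.5699 × 13.7818 = $141.75 thousand.

$141.75 thousand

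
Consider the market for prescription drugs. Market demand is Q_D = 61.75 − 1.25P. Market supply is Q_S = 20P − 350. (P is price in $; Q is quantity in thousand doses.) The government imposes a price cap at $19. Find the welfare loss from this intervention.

$24.09 thousand

In inverse form: demand P = 49.4 − 0.8Q, supply P = 17.5 + 0.05Q.
Competitive equilibrium: 49.4 − 0.8Q = 17.5 + 0.05Q → Q* = 37.5294, P* = 19.3765.
At the ceiling P = 19, quantity supplied = (19 − 17.5)/0.05 = 30.
Willingness to pay at Q' = 30: 49.4 − 0.8·30 = 25.4.
ΔQ = 37.5294 − 30 = 7.5294; wedge = 25.4 − 19 = 6.4.
Deadweight loss = ½ × 7.5294 × 6.4 = $24.09 thousand.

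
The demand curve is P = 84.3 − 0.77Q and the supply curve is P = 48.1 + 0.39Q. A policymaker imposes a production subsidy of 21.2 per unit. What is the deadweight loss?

193.72

Competitive equilibrium: 84.3 − 0.77Q = 48.1 + 0.39Q → Q* = 31.2069, P* = 60.2707.
The subsidy lowers effective supply by 21.2: P = 26.9 + 0.39Q.
New quantity: 84.3 − 0.77Q = 26.9 + 0.39Q → Q' = 49.4828.
Overproduction ΔQ = 49.4828 − 31.2069 = 18.2759; wedge = subsidy = 21.2.
Welfare loss = ½ × 18.2759 × 21.2 = 193.72.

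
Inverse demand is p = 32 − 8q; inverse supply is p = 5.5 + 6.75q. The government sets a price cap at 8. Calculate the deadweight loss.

Competitive equilibrium: 32 − 8q = 5.5 + 6.75q → q* = 1.7966, p* = 17.6271.
At the ceiling p = 8, quantity supplied = (8 − 5.5)/6.75 = 0.3704.
Willingness to pay at q' = 0.3704: 32 − 8·0.3704 = 29.0368.
Δq = 1.7966 − 0.3704 = 1.4262; wedge = 29.0368 − 8 = 21.0368.
DWL = ½ × 1.4262 × 21.0368 = 15.

15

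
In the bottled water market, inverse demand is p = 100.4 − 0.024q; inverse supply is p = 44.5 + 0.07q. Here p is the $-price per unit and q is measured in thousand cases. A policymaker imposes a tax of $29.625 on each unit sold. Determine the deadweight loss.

Competitive equilibrium: 100.4 − 0.024q = 44.5 + 0.07q → q* = 594.6809, p* = 86.1277.
With the tax, the buyer price exceeds the seller price by 29.625: (100.4 − 0.024q) − (44.5 + 0.07q) = 29.625 → q' = 279.5213.
Δq = 594.6809 − 279.5213 = 315.1596; the wedge equals the tax, 29.625.
Welfare loss = ½ × 315.1596 × 29.625 = $4668.30 thousand.

$4668.30 thousand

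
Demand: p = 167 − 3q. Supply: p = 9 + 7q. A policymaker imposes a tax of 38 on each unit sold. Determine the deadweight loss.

Competitive equilibrium: 167 − 3q = 9 + 7q → q* = 15.8, p* = 119.6.
With the tax, the buyer price exceeds the seller price by 38: (167 − 3q) − (9 + 7q) = 38 → q' = 12.
Δq = 15.8 − 12 = 3.8; the wedge equals the tax, 38.
Deadweight loss = ½ × 3.8 × 38 = 72.20.

72.20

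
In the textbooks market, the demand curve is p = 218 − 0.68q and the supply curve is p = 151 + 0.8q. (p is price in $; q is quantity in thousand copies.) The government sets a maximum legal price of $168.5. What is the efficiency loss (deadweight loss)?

$405.03 thousand

Competitive equilibrium: 218 − 0.68q = 151 + 0.8q → q* = 45.2703, p* = 187.2162.
At the ceiling p = 168.5, quantity supplied = (168.5 − 151)/0.8 = 21.875.
Willingness to pay at q' = 21.875: 218 − 0.68·21.875 = 203.125.
Δq = 45.2703 − 21.875 = 23.3953; wedge = 203.125 − 168.5 = 34.625.
Welfare loss = ½ × 23.3953 × 34.625 = $405.03 thousand.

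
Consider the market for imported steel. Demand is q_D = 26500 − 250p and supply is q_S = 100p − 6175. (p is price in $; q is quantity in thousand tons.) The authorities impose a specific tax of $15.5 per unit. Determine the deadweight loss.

$8580.36 thousand

In inverse form: demand p = 106 − 0.004q, supply p = 61.75 + 0.01q.
Competitive equilibrium: 106 − 0.004q = 61.75 + 0.01q → q* = 3160.7143, p* = 93.3571.
With the tax, the buyer price exceeds the seller price by 15.5: (106 − 0.004q) − (61.75 + 0.01q) = 15.5 → q' = 2053.5714.
Δq = 3160.7143 − 2053.5714 = 1107.1429; the wedge equals the tax, 15.5.
DWL = ½ × 1107.1429 × 15.5 = $8580.36 thousand.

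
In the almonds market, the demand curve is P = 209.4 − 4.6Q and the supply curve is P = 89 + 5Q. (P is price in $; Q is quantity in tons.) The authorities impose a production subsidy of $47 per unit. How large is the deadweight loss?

$115.05

Competitive equilibrium: 209.4 − 4.6Q = 89 + 5Q → Q* = 12.5417, P* = 151.7083.
The subsidy lowers effective supply by 47: P = 42 + 5Q.
New quantity: 209.4 − 4.6Q = 42 + 5Q → Q' = 17.4375.
Overproduction ΔQ = 17.4375 − 12.5417 = 4.8958; wedge = subsidy = 47.
Welfare loss = ½ × 4.8958 × 47 = $115.05.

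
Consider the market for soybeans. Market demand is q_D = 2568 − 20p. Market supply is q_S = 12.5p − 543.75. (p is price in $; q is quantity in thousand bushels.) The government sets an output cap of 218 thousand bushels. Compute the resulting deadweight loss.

$12303.98 thousand

In inverse form: demand p = 128.4 − 0.05q, supply p = 43.5 + 0.08q.
Competitive equilibrium: 128.4 − 0.05q = 43.5 + 0.08q → q* = 653.07692, p* = 95.74615.
At q = 218: demand price = 128.4 − 0.05·218 = 117.5; supply price = 43.5 + 0.08·218 = 60.94.
Δq = 653.07692 − 218 = 435.07692; wedge = 117.5 − 60.94 = 56.56.
Welfare loss = ½ × 435.07692 × 56.56 = $12303.98 thousand.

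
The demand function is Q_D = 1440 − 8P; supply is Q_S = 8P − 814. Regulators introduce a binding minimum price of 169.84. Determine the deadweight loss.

6711.77

In inverse form: demand P = 180 − 0.125Q, supply P = 101.75 + 0.125Q.
Competitive equilibrium: 180 − 0.125Q = 101.75 + 0.125Q → Q* = 313, P* = 140.875.
At the floor P = 169.84, quantity demanded = (180 − 169.84)/0.125 = 81.28.
Sellers' marginal cost at Q' = 81.28: 101.75 + 0.125·81.28 = 111.91.
ΔQ = 313 − 81.28 = 231.72; wedge = 169.84 − 111.91 = 57.93.
Welfare loss = ½ × 231.72 × 57.93 = 6711.77.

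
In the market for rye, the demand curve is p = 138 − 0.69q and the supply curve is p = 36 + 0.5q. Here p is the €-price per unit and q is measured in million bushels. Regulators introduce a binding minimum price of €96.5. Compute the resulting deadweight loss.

€389.01 million

Competitive equilibrium: 138 − 0.69q = 36 + 0.5q → q* = 85.7143, p* = 78.8571.
At the floor p = 96.5, quantity demanded = (138 − 96.5)/0.69 = 60.1449.
Sellers' marginal cost at q' = 60.1449: 36 + 0.5·60.1449 = 66.0725.
Δq = 85.7143 − 60.1449 = 25.5694; wedge = 96.5 − 66.0725 = 30.4275.
Welfare loss = ½ × 25.5694 × 30.4275 = €389.01 million.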